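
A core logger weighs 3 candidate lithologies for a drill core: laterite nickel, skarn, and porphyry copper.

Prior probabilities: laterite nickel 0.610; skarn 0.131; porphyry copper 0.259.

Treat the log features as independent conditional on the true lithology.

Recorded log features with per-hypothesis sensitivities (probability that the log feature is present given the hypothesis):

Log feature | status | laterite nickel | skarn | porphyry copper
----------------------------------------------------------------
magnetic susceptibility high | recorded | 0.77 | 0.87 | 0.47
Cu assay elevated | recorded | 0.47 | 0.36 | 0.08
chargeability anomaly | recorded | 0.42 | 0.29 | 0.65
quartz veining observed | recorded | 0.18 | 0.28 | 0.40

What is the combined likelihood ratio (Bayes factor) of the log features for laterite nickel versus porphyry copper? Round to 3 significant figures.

Joint likelihood of the log feature pattern under each hypothesis:
  laterite nickel: 0.77 × 0.47 × 0.42 × 0.18 = 0.02736
  porphyry copper: 0.47 × 0.08 × 0.65 × 0.40 = 0.009776
Bayes factor = 0.02736 / 0.009776 ≈ 2.80

2.80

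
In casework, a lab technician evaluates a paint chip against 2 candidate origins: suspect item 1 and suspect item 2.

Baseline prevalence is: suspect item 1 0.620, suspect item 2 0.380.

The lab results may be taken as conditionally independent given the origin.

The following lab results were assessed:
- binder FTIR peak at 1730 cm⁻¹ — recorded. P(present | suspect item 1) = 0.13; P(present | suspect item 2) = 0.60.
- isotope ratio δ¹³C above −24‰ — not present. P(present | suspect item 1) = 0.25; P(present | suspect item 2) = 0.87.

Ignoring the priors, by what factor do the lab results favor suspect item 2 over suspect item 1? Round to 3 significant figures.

0.800

The Bayes factor is the ratio of the joint likelihoods of the lab result pattern under the two hypotheses (using 1 − P(present | H) for each absent lab result).
  suspect item 2: 0.60 × (1 − 0.87) = 0.078
  suspect item 1: 0.13 × (1 − 0.25) = 0.0975
Bayes factor = 0.078 / 0.0975 ≈ 0.800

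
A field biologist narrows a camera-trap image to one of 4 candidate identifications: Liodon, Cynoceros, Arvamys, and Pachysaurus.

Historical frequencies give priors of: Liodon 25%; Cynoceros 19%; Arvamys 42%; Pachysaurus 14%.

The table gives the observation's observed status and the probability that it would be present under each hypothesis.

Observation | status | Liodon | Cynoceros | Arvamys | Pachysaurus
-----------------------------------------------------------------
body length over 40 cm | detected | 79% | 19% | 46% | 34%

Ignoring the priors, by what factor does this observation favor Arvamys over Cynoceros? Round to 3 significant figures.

The Bayes factor is the ratio of the two likelihoods.
  Arvamys: 0.46
  Cynoceros: 0.19
Bayes factor = 0.46 / 0.19 ≈ 2.42

2.42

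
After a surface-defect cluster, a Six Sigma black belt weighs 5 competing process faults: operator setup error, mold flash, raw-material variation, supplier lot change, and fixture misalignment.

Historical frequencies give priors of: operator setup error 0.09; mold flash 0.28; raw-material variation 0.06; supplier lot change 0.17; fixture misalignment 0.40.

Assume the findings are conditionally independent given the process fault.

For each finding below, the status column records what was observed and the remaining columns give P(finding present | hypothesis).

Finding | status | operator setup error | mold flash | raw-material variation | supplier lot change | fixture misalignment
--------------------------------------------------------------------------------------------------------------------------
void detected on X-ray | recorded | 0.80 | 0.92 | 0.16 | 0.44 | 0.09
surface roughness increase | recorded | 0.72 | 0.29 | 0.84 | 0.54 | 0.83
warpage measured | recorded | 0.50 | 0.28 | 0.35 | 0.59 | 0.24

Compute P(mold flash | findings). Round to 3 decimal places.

0.259

By Bayes' rule with conditional independence, the unnormalized weight for each hypothesis is prior × ∏ likelihoods:
  operator setup error: 0.09 × 0.80 × 0.72 × 0.50 = 0.02592
  mold flash: 0.28 × 0.92 × 0.29 × 0.28 = 0.020917
  raw-material variation: 0.06 × 0.16 × 0.84 × 0.35 = 0.0028224
  supplier lot change: 0.17 × 0.44 × 0.54 × 0.59 = 0.023831
  fixture misalignment: 0.40 × 0.09 × 0.83 × 0.24 = 0.0071712
The unnormalized weights sum to 0.080662.
P(mold flash | evidence) = 0.020917 / 0.080662 ≈ 0.259.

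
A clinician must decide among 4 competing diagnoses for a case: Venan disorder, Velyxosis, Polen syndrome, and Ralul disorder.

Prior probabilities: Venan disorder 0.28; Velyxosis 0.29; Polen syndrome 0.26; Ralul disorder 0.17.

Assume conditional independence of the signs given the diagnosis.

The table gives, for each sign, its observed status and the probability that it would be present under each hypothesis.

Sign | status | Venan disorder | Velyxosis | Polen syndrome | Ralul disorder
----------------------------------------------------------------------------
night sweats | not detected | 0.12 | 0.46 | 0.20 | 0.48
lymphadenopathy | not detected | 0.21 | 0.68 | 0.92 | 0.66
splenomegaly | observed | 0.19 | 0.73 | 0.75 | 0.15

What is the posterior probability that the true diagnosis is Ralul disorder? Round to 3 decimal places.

0.050

By Bayes' rule with conditional independence, the unnormalized weight for each hypothesis is prior × ∏ likelihoods (using 1 − P(present | H) for each absent sign):
  Venan disorder: 0.28 × (1 − 0.12) × (1 − 0.21) × 0.19 = 0.036985
  Velyxosis: 0.29 × (1 − 0.46) × (1 − 0.68) × 0.73 = 0.036582
  Polen syndrome: 0.26 × (1 − 0.20) × (1 − 0.92) × 0.75 = 0.01248
  Ralul disorder: 0.17 × (1 − 0.48) × (1 − 0.66) × 0.15 = 0.0045084
The unnormalized weights sum to 0.090555.
P(Ralul disorder | evidence) = 0.0045084 / 0.090555 ≈ 0.050.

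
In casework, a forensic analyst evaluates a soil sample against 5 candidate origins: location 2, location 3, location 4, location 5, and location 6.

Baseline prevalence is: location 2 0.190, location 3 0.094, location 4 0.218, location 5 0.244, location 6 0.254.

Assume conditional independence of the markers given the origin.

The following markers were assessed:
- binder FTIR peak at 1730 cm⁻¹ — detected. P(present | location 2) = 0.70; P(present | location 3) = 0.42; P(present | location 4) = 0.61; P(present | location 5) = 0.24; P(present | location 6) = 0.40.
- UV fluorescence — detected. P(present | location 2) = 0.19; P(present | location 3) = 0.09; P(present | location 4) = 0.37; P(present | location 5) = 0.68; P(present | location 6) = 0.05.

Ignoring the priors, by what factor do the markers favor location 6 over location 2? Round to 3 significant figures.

0.150

Take the product of per-marker likelihoods under each hypothesis, then divide.
  location 6: 0.40 × 0.05 = 0.02
  location 2: 0.70 × 0.19 = 0.133
Bayes factor = 0.02 / 0.133 ≈ 0.150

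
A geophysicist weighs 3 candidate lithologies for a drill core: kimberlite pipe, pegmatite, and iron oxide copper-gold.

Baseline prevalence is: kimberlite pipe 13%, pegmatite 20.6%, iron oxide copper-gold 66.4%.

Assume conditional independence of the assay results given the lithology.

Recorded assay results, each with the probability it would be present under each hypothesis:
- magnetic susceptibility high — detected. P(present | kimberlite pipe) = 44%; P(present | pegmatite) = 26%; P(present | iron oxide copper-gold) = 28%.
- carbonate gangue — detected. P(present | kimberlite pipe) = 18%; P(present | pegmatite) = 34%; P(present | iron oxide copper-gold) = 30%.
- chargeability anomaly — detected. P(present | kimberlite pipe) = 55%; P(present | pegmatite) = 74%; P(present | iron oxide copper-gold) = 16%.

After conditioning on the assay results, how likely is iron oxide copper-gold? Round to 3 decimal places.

By Bayes' rule with conditional independence, the unnormalized weight for each hypothesis is prior × ∏ likelihoods:
  kimberlite pipe: 0.130 × 0.44 × 0.18 × 0.55 = 0.0056628
  pegmatite: 0.206 × 0.26 × 0.34 × 0.74 = 0.013476
  iron oxide copper-gold: 0.664 × 0.28 × 0.30 × 0.16 = 0.0089242
Marginal likelihood of the evidence = 0.028063.
P(iron oxide copper-gold | evidence) = 0.0089242 / 0.028063 ≈ 0.318.

0.318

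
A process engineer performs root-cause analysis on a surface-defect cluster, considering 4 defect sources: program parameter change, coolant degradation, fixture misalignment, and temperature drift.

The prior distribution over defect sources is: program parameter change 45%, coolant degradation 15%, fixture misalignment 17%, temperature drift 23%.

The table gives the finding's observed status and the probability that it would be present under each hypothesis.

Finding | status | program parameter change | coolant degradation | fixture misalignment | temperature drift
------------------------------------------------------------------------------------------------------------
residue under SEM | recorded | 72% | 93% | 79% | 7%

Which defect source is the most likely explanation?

Multiply each prior by the likelihood of the finding:
  program parameter change: 0.45 × 0.72 = 0.324
  coolant degradation: 0.15 × 0.93 = 0.1395
  fixture misalignment: 0.17 × 0.79 = 0.1343
  temperature drift: 0.23 × 0.07 = 0.0161
The unnormalized weights sum to 0.6139.
P(program parameter change | evidence) ≈ 0.324 / 0.6139 ≈ 0.528
P(coolant degradation | evidence) ≈ 0.1395 / 0.6139 ≈ 0.227
P(fixture misalignment | evidence) ≈ 0.1343 / 0.6139 ≈ 0.219
P(temperature drift | evidence) ≈ 0.0161 / 0.6139 ≈ 0.026
The largest is 0.528, so program parameter change is most probable.

program parameter change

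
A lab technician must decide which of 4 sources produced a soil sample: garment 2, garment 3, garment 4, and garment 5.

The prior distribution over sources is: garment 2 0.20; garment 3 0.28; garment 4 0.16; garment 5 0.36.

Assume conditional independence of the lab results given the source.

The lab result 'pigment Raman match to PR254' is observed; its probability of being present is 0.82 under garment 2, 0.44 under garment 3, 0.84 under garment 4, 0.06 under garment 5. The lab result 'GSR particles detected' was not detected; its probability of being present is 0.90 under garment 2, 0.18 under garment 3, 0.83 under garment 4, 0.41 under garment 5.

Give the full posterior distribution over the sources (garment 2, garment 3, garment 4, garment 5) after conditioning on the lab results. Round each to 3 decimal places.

0.107, 0.660, 0.149, 0.083

For each hypothesis, the unnormalized posterior weight is prior × product of the lab result likelihoods (using 1 − P(present | H) for each absent lab result):
  garment 2: 0.20 × 0.82 × (1 − 0.90) = 0.0164
  garment 3: 0.28 × 0.44 × (1 − 0.18) = 0.10102
  garment 4: 0.16 × 0.84 × (1 − 0.83) = 0.022848
  garment 5: 0.36 × 0.06 × (1 − 0.41) = 0.012744
Normalizing constant Z = 0.0164 + 0.10102 + 0.022848 + 0.012744 = 0.15302.
P(garment 2 | evidence) = 0.0164 / 0.15302 ≈ 0.107
P(garment 3 | evidence) = 0.10102 / 0.15302 ≈ 0.660
P(garment 4 | evidence) = 0.022848 / 0.15302 ≈ 0.149
P(garment 5 | evidence) = 0.012744 / 0.15302 ≈ 0.083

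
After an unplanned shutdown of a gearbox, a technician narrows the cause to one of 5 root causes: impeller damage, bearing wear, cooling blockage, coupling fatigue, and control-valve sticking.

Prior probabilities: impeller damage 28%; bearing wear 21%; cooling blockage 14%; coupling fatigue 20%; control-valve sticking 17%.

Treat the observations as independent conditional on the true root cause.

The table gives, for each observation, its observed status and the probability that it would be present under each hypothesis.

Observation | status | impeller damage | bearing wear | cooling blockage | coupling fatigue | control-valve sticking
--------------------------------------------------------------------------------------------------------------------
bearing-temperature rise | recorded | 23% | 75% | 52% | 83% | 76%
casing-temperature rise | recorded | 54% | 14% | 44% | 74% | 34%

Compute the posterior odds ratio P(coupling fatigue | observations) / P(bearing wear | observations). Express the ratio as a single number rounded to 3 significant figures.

5.57

The normalizing constant cancels in an odds ratio, so compute prior × likelihood for the two hypotheses only:
  coupling fatigue: 0.20 × 0.83 × 0.74 = 0.12284
  bearing wear: 0.21 × 0.75 × 0.14 = 0.02205
Odds(coupling fatigue : bearing wear) = 0.12284 / 0.02205 ≈ 5.57.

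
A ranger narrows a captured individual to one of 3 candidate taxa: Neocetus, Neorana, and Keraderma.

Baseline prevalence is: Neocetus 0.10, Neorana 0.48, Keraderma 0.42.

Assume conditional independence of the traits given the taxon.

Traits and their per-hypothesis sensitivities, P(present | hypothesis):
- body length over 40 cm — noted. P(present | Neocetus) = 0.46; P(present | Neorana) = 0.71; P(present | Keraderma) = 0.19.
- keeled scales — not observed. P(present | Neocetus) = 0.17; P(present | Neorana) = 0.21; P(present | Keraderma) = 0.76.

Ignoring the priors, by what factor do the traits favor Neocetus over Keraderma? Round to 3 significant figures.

Joint likelihood of the trait pattern under each hypothesis (using 1 − P(present | H) for each absent trait):
  Neocetus: 0.46 × (1 − 0.17) = 0.3818
  Keraderma: 0.19 × (1 − 0.76) = 0.0456
Bayes factor = 0.3818 / 0.0456 ≈ 8.37

8.37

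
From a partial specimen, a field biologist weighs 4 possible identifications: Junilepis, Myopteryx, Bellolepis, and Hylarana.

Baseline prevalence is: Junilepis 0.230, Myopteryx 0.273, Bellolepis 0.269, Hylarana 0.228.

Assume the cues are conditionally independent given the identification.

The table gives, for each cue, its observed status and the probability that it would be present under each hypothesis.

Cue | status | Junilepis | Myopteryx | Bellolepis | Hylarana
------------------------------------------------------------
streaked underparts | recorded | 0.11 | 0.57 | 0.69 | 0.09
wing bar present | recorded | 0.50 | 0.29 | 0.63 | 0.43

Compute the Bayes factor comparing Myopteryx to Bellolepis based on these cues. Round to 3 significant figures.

0.380

Joint likelihood of the cue pattern under each hypothesis:
  Myopteryx: 0.57 × 0.29 = 0.1653
  Bellolepis: 0.69 × 0.63 = 0.4347
Bayes factor = 0.1653 / 0.4347 ≈ 0.380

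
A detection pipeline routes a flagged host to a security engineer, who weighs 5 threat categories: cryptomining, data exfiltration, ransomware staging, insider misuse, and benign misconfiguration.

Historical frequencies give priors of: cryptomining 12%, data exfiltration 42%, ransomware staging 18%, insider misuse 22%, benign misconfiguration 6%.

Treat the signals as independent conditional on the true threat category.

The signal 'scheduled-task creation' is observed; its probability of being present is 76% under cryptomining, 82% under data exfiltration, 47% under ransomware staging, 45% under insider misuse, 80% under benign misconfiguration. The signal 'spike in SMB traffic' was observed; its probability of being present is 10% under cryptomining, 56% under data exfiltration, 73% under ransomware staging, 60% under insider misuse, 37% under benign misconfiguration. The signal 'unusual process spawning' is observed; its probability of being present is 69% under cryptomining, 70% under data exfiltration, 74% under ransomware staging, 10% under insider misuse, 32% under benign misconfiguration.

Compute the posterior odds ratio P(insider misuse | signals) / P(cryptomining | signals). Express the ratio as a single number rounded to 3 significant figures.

0.944

The normalizing constant cancels in an odds ratio, so compute prior × likelihood for the two hypotheses only:
  insider misuse: 0.22 × 0.45 × 0.60 × 0.10 = 0.00594
  cryptomining: 0.12 × 0.76 × 0.10 × 0.69 = 0.0062928
Odds(insider misuse : cryptomining) = 0.00594 / 0.0062928 ≈ 0.944.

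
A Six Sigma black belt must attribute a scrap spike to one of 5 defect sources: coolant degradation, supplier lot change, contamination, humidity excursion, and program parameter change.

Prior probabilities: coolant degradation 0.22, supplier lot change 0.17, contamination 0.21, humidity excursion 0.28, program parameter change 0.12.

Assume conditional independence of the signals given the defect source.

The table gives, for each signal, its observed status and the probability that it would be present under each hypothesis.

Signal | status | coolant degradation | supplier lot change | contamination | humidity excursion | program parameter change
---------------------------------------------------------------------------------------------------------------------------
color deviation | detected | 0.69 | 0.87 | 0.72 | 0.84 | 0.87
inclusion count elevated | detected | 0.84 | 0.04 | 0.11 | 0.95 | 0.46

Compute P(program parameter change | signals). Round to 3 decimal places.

0.114

Multiply each prior by the joint likelihood of the signal pattern:
  coolant degradation: 0.22 × 0.69 × 0.84 = 0.12751
  supplier lot change: 0.17 × 0.87 × 0.04 = 0.005916
  contamination: 0.21 × 0.72 × 0.11 = 0.016632
  humidity excursion: 0.28 × 0.84 × 0.95 = 0.22344
  program parameter change: 0.12 × 0.87 × 0.46 = 0.048024
Marginal likelihood of the evidence = 0.42152.
P(program parameter change | evidence) = 0.048024 / 0.42152 ≈ 0.114.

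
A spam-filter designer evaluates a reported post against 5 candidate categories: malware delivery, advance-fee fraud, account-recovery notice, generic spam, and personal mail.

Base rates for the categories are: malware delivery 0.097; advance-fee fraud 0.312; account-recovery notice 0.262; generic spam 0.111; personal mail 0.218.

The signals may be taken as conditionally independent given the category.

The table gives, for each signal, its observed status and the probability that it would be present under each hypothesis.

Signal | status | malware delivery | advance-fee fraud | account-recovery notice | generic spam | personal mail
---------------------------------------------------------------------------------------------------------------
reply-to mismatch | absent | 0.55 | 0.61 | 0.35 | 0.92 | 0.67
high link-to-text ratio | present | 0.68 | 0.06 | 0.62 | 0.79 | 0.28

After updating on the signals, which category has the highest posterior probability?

For each hypothesis, the unnormalized posterior weight is prior × product of the signal likelihoods (using 1 − P(present | H) for each absent signal):
  malware delivery: 0.097 × (1 − 0.55) × 0.68 = 0.029682
  advance-fee fraud: 0.312 × (1 − 0.61) × 0.06 = 0.0073008
  account-recovery notice: 0.262 × (1 − 0.35) × 0.62 = 0.10559
  generic spam: 0.111 × (1 − 0.92) × 0.79 = 0.0070152
  personal mail: 0.218 × (1 − 0.67) × 0.28 = 0.020143
The unnormalized weights sum to 0.16973.
P(malware delivery | evidence) ≈ 0.029682 / 0.16973 ≈ 0.175
P(advance-fee fraud | evidence) ≈ 0.0073008 / 0.16973 ≈ 0.043
P(account-recovery notice | evidence) ≈ 0.10559 / 0.16973 ≈ 0.622
P(generic spam | evidence) ≈ 0.0070152 / 0.16973 ≈ 0.041
P(personal mail | evidence) ≈ 0.020143 / 0.16973 ≈ 0.119
The largest is 0.622, so account-recovery notice is most probable.

account-recovery notice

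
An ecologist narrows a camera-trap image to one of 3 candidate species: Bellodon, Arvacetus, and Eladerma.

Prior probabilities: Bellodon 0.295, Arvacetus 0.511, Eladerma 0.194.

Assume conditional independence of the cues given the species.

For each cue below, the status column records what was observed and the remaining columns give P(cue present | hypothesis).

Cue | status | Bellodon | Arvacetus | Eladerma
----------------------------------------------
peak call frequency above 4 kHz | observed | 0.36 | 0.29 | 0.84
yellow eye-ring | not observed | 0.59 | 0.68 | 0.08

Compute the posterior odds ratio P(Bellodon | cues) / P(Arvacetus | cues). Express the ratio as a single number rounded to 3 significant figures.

0.918

Unnormalized posterior weight (prior times the cue likelihoods) for each of the two hypotheses (using 1 − P(present | H) for each absent cue):
  Bellodon: 0.295 × 0.36 × (1 − 0.59) = 0.043542
  Arvacetus: 0.511 × 0.29 × (1 − 0.68) = 0.047421
Posterior odds = 0.043542 / 0.047421 ≈ 0.918.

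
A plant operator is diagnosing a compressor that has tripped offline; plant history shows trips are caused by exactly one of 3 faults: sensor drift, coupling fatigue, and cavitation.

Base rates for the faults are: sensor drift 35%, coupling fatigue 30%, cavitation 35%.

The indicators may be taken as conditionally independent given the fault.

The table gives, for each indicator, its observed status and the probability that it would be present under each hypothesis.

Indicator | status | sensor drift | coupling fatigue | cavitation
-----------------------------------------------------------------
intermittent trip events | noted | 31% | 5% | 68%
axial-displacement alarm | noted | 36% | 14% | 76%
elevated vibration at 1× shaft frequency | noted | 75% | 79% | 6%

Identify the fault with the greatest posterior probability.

sensor drift

By Bayes' rule with conditional independence, the unnormalized weight for each hypothesis is prior × ∏ likelihoods:
  sensor drift: 0.35 × 0.31 × 0.36 × 0.75 = 0.029295
  coupling fatigue: 0.30 × 0.05 × 0.14 × 0.79 = 0.001659
  cavitation: 0.35 × 0.68 × 0.76 × 0.06 = 0.010853
The unnormalized weights sum to 0.041807.
P(sensor drift | evidence) ≈ 0.029295 / 0.041807 ≈ 0.701
P(coupling fatigue | evidence) ≈ 0.001659 / 0.041807 ≈ 0.040
P(cavitation | evidence) ≈ 0.010853 / 0.041807 ≈ 0.260
The largest is 0.701, so sensor drift is most probable.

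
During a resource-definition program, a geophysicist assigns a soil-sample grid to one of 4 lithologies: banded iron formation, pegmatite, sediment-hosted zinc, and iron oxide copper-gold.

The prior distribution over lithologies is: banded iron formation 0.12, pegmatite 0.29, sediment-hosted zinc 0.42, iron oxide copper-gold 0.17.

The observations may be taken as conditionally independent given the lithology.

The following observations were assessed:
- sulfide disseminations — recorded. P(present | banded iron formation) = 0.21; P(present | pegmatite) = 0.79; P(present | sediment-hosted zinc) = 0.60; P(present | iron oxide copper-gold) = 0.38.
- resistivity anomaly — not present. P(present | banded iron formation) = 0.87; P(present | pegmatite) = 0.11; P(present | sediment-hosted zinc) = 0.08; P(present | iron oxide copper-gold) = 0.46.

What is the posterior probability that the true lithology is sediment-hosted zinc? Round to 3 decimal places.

Multiply each prior by the joint likelihood of the evidence pattern (using 1 − P(present | H) for each absent observation):
  banded iron formation: 0.12 × 0.21 × (1 − 0.87) = 0.003276
  pegmatite: 0.29 × 0.79 × (1 − 0.11) = 0.2039
  sediment-hosted zinc: 0.42 × 0.60 × (1 − 0.08) = 0.23184
  iron oxide copper-gold: 0.17 × 0.38 × (1 − 0.46) = 0.034884
The unnormalized weights sum to 0.4739.
P(sediment-hosted zinc | evidence) = 0.23184 / 0.4739 ≈ 0.489.

0.489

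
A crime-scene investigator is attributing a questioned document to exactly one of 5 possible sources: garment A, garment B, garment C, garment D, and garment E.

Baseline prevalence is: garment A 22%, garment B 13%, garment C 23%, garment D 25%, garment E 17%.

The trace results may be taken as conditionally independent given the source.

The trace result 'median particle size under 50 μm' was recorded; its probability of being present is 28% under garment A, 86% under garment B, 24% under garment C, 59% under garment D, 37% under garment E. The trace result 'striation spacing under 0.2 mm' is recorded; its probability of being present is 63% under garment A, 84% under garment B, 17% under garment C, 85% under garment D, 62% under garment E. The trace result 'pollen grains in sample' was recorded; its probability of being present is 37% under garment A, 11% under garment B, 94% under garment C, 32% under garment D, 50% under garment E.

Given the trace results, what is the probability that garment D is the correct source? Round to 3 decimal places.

Multiply each prior by the joint likelihood of the trace result pattern:
  garment A: 0.22 × 0.28 × 0.63 × 0.37 = 0.014359
  garment B: 0.13 × 0.86 × 0.84 × 0.11 = 0.01033
  garment C: 0.23 × 0.24 × 0.17 × 0.94 = 0.008821
  garment D: 0.25 × 0.59 × 0.85 × 0.32 = 0.04012
  garment E: 0.17 × 0.37 × 0.62 × 0.50 = 0.019499
Normalizing constant Z = 0.014359 + 0.01033 + 0.008821 + 0.04012 + 0.019499 = 0.093129.
P(garment D | evidence) = 0.04012 / 0.093129 ≈ 0.431.

0.431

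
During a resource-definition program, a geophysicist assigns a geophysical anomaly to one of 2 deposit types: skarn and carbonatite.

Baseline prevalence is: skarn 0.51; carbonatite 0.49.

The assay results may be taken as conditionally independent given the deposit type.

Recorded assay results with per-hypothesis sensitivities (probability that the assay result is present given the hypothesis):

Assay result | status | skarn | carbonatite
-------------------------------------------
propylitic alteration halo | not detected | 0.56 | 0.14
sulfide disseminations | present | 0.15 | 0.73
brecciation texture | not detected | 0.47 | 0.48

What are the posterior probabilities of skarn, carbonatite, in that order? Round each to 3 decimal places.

Multiply each prior by the joint likelihood of the assay result pattern (using 1 − P(present | H) for each absent assay result):
  skarn: 0.51 × (1 − 0.56) × 0.15 × (1 − 0.47) = 0.01784
  carbonatite: 0.49 × (1 − 0.14) × 0.73 × (1 − 0.48) = 0.15996
Marginal likelihood of the evidence = 0.1778.
P(skarn | evidence) = 0.01784 / 0.1778 ≈ 0.100
P(carbonatite | evidence) = 0.15996 / 0.1778 ≈ 0.900

0.100, 0.900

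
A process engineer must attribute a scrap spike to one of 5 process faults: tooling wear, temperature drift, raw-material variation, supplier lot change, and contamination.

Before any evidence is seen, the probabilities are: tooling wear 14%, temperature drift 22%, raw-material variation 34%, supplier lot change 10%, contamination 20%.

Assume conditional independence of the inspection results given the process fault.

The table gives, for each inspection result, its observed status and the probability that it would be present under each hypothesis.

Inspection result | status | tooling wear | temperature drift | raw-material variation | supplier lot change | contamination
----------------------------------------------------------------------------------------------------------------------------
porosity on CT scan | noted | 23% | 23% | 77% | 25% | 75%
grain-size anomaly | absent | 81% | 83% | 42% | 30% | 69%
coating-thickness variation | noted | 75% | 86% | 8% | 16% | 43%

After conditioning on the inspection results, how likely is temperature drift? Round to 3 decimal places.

For each hypothesis, the unnormalized posterior weight is prior × product of the inspection result likelihoods (using 1 − P(present | H) for each absent inspection result):
  tooling wear: 0.14 × 0.23 × (1 − 0.81) × 0.75 = 0.0045885
  temperature drift: 0.22 × 0.23 × (1 − 0.83) × 0.86 = 0.0073977
  raw-material variation: 0.34 × 0.77 × (1 − 0.42) × 0.08 = 0.012148
  supplier lot change: 0.10 × 0.25 × (1 − 0.30) × 0.16 = 0.0028
  contamination: 0.20 × 0.75 × (1 − 0.69) × 0.43 = 0.019995
The unnormalized weights sum to 0.046929.
P(temperature drift | evidence) = 0.0073977 / 0.046929 ≈ 0.158.

0.158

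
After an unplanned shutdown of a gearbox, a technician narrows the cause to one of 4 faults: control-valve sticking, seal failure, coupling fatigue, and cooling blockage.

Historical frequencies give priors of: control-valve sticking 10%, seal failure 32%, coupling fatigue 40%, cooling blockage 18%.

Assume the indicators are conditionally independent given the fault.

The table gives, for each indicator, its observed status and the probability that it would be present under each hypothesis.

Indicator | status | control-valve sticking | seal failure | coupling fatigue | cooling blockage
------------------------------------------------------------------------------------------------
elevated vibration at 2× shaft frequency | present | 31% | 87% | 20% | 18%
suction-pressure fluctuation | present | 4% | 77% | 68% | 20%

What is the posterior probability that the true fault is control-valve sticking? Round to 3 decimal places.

0.004

For each hypothesis, the unnormalized posterior weight is prior × product of the indicator likelihoods:
  control-valve sticking: 0.10 × 0.31 × 0.04 = 0.00124
  seal failure: 0.32 × 0.87 × 0.77 = 0.21437
  coupling fatigue: 0.40 × 0.20 × 0.68 = 0.0544
  cooling blockage: 0.18 × 0.18 × 0.20 = 0.00648
The unnormalized weights sum to 0.27649.
P(control-valve sticking | evidence) = 0.00124 / 0.27649 ≈ 0.004.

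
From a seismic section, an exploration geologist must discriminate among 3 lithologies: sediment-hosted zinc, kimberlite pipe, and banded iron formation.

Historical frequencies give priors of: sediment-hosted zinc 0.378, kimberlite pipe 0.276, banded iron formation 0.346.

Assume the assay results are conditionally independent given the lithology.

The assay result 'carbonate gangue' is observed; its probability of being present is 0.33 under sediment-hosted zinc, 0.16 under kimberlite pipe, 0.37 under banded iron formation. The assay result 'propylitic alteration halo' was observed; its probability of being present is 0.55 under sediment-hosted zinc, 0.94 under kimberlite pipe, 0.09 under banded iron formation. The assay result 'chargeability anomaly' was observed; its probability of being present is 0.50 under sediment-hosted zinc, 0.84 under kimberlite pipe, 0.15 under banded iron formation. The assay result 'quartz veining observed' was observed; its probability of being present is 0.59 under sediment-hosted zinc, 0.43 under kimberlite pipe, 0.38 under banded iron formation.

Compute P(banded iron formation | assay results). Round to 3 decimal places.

0.018

By Bayes' rule with conditional independence, the unnormalized weight for each hypothesis is prior × ∏ likelihoods:
  sediment-hosted zinc: 0.378 × 0.33 × 0.55 × 0.50 × 0.59 = 0.020239
  kimberlite pipe: 0.276 × 0.16 × 0.94 × 0.84 × 0.43 = 0.014994
  banded iron formation: 0.346 × 0.37 × 0.09 × 0.15 × 0.38 = 0.00065674
Normalizing constant Z = 0.020239 + 0.014994 + 0.00065674 = 0.035889.
P(banded iron formation | evidence) = 0.00065674 / 0.035889 ≈ 0.018.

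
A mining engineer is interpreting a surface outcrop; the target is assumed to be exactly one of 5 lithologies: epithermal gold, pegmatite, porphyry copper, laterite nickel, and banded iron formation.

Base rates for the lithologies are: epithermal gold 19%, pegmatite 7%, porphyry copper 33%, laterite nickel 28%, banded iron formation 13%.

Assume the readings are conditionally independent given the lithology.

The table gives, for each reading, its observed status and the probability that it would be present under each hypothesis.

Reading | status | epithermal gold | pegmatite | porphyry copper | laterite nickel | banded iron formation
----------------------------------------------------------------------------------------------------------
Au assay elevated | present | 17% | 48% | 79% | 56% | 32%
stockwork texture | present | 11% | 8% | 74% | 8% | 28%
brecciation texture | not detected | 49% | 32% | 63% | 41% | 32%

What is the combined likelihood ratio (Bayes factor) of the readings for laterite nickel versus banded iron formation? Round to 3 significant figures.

0.434

Joint likelihood of the reading pattern under each hypothesis (using 1 − P(present | H) for each absent reading):
  laterite nickel: 0.56 × 0.08 × (1 − 0.41) = 0.026432
  banded iron formation: 0.32 × 0.28 × (1 − 0.32) = 0.060928
Bayes factor = 0.026432 / 0.060928 ≈ 0.434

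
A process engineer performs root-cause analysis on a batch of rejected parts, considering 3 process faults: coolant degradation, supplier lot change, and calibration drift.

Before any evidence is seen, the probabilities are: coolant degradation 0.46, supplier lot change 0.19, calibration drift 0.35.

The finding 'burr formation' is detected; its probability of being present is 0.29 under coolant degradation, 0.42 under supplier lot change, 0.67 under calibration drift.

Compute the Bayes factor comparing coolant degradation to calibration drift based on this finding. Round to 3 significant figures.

0.433

The Bayes factor is the ratio of the two likelihoods.
  coolant degradation: 0.29
  calibration drift: 0.67
Bayes factor = 0.29 / 0.67 ≈ 0.433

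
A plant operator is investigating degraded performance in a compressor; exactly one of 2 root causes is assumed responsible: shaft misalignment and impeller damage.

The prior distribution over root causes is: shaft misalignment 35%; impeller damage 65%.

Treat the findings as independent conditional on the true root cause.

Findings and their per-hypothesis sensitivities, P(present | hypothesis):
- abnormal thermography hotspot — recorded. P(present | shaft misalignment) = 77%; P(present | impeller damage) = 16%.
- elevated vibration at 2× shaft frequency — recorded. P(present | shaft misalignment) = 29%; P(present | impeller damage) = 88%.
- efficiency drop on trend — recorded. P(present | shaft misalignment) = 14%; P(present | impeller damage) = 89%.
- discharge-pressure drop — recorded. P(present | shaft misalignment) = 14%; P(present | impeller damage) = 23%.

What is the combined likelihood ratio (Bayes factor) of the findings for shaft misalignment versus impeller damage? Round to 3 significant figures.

0.152

The Bayes factor is the ratio of the joint likelihoods of the evidence pattern under the two hypotheses.
  shaft misalignment: 0.77 × 0.29 × 0.14 × 0.14 = 0.0043767
  impeller damage: 0.16 × 0.88 × 0.89 × 0.23 = 0.028822
Bayes factor = 0.0043767 / 0.028822 ≈ 0.152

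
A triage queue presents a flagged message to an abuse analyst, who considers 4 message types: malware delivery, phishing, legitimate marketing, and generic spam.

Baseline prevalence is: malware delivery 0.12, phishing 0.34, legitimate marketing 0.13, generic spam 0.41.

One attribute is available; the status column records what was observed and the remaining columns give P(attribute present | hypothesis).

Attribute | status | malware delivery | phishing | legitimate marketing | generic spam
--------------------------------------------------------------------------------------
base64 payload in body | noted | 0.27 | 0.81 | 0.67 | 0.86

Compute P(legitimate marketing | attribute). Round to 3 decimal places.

0.117

Multiply each prior by the likelihood of the attribute:
  malware delivery: 0.12 × 0.27 = 0.0324
  phishing: 0.34 × 0.81 = 0.2754
  legitimate marketing: 0.13 × 0.67 = 0.0871
  generic spam: 0.41 × 0.86 = 0.3526
Marginal likelihood of the evidence = 0.7475.
P(legitimate marketing | evidence) = 0.0871 / 0.7475 ≈ 0.117.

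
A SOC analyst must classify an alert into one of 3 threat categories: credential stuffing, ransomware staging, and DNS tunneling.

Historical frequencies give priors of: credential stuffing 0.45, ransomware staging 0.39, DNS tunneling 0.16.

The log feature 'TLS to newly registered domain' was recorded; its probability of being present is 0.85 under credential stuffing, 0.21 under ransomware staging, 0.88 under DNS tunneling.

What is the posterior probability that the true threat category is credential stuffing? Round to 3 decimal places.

0.632

For each hypothesis, the unnormalized posterior weight is prior × likelihood:
  credential stuffing: 0.45 × 0.85 = 0.3825
  ransomware staging: 0.39 × 0.21 = 0.0819
  DNS tunneling: 0.16 × 0.88 = 0.1408
Marginal likelihood of the evidence = 0.6052.
P(credential stuffing | evidence) = 0.3825 / 0.6052 ≈ 0.632.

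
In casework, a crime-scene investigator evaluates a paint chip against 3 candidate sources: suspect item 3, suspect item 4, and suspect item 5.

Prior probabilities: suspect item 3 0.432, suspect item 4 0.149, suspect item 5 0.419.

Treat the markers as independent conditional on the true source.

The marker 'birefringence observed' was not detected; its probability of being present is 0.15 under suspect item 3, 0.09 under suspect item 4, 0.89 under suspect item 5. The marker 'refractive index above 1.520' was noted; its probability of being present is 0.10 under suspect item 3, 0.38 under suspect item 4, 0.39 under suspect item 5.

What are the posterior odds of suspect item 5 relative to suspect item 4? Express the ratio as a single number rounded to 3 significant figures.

Posterior odds equal prior odds times the likelihood ratio; only the two competing hypotheses matter (using 1 − P(present | H) for each absent marker).
  suspect item 5: 0.419 × (1 − 0.89) × 0.39 = 0.017975
  suspect item 4: 0.149 × (1 − 0.09) × 0.38 = 0.051524
Odds(suspect item 5 : suspect item 4) = 0.017975 / 0.051524 ≈ 0.349.

0.349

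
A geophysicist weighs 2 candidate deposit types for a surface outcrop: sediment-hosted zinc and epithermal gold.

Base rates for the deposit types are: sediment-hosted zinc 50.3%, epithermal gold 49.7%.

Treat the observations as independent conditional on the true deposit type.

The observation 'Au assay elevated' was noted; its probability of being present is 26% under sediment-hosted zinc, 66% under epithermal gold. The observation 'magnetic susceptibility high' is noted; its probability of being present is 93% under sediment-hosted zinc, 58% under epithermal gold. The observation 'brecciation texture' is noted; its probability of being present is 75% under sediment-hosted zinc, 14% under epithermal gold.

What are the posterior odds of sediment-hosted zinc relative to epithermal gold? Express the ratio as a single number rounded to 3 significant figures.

Posterior odds equal prior odds times the likelihood ratio; only the two competing hypotheses matter.
  sediment-hosted zinc: 0.503 × 0.26 × 0.93 × 0.75 = 0.091219
  epithermal gold: 0.497 × 0.66 × 0.58 × 0.14 = 0.026635
Odds(sediment-hosted zinc : epithermal gold) = 0.091219 / 0.026635 ≈ 3.42.

3.42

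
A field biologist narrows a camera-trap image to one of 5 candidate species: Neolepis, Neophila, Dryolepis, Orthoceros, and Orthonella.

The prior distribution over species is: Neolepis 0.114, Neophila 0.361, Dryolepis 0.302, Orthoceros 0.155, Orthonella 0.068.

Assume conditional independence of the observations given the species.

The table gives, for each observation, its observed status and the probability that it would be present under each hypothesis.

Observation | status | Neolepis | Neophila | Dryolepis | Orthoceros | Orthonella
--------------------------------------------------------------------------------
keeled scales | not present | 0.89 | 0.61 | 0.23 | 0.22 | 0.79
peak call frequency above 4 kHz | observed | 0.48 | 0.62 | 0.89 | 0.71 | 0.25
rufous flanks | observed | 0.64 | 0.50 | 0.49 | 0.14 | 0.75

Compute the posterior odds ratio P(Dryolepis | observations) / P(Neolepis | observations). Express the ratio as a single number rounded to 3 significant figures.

26.3

Posterior odds equal prior odds times the likelihood ratio; only the two competing hypotheses matter (using 1 − P(present | H) for each absent observation).
  Dryolepis: 0.302 × (1 − 0.23) × 0.89 × 0.49 = 0.10141
  Neolepis: 0.114 × (1 − 0.89) × 0.48 × 0.64 = 0.0038523
Posterior odds = 0.10141 / 0.0038523 ≈ 26.3.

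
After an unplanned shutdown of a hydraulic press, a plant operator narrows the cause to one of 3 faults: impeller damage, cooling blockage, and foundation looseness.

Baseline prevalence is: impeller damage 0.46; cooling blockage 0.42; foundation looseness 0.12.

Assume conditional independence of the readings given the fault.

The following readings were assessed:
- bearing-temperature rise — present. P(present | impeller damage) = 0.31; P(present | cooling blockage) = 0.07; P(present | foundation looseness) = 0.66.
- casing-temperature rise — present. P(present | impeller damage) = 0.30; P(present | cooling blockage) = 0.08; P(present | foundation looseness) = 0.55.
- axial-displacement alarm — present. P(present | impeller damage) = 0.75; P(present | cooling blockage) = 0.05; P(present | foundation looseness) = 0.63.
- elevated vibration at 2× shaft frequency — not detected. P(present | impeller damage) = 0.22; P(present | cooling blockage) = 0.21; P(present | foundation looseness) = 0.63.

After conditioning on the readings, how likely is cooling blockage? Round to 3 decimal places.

0.003

Multiply each prior by the joint likelihood of the reading pattern (using 1 − P(present | H) for each absent reading):
  impeller damage: 0.46 × 0.31 × 0.30 × 0.75 × (1 − 0.22) = 0.025026
  cooling blockage: 0.42 × 0.07 × 0.08 × 0.05 × (1 − 0.21) = 9.2904e-05
  foundation looseness: 0.12 × 0.66 × 0.55 × 0.63 × (1 − 0.63) = 0.010154
Normalizing constant Z = 0.025026 + 9.2904e-05 + 0.010154 = 0.035273.
P(cooling blockage | evidence) = 9.2904e-05 / 0.035273 ≈ 0.003.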